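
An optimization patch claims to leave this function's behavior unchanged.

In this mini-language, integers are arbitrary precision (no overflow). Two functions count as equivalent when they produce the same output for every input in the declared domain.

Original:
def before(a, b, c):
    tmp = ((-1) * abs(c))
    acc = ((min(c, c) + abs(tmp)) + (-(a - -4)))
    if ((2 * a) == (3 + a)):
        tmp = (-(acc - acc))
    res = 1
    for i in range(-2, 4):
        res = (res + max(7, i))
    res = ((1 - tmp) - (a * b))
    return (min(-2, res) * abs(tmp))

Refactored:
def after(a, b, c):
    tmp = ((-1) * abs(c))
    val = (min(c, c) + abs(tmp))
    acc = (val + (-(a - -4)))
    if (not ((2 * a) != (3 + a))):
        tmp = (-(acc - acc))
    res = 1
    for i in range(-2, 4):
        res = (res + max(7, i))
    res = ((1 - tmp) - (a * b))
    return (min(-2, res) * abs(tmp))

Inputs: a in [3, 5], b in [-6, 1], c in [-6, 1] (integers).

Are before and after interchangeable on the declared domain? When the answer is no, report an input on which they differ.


Reading the diff, among the changes: boolean connective usage differs, plus statement counts differ, plus comparison usage differs, plus local variable names differ.
One worked example (a=5, b=-6, c=-6) — before: tmp = -6; acc = -9; ((2 * a) == (3 + a)) -> false; res = 1; [i=-2]; res = 8; [i=-1]; res = 15; [i=0]; res = 22; [i=1]; res = 29; [i=2]; res = 36; [i=3]; res = 43; res = 37; return -12; after: tmp = -6; val = 0; acc = -9; (not ((2 * a) != (3 + a))) -> false; res = 1; [i=-2]; res = 8; [i=-1]; res = 15; [i=0]; res = 22; [i=1]; res = 29; [i=2]; res = 36; [i=3]; res = 43; res = 37; return -12; agreement on -12.
Across all 192 domain points the two functions coincide.
verdict: equivalent


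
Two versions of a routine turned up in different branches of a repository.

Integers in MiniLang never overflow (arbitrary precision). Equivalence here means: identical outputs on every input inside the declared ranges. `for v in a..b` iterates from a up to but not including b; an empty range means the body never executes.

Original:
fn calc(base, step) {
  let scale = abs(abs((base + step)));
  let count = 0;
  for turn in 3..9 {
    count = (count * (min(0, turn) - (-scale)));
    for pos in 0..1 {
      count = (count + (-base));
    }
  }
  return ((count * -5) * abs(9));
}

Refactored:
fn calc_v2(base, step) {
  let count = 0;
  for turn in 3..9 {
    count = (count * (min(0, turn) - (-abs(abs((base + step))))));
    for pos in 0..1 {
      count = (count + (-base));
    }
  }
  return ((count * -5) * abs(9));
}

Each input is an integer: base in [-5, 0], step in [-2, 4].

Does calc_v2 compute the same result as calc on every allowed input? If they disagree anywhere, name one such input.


This is a faithful refactor — statement counts differ; also local variable names differ, but the computed results match everywhere.
Tracing base=-5, step=-1: calc: scale := 6 | count := 0 | iter turn=3: | count := 0 | iter pos=0: | count := 5 | iter turn=4: | count := 30 | iter pos=0: | count := 35 | iter turn=5: | count := 210 | iter pos=0: | count := 215 | iter turn=6: | count := 1290 | iter pos=0: | count := 1295 | iter turn=7: | count := 7770 | iter pos=0: | count := 7775 | iter turn=8: | count := 46650 | iter pos=0: | count := 46655 | result -2099475 | calc_v2: count := 0 | iter turn=3: | count := 0 | iter pos=0: | count := 5 | iter turn=4: | count := 30 | iter pos=0: | count := 35 | iter turn=5: | count := 210 | iter pos=0: | count := 215 | iter turn=6: | count := 1290 | iter pos=0: | count := 1295 | iter turn=7: | count := 7770 | iter pos=0: | count := 7775 | iter turn=8: | count := 46650 | iter pos=0: | count := 46655 | result -2099475 — matching result -2099475.
Across all 42 domain points the two functions coincide.
verdict: equivalent


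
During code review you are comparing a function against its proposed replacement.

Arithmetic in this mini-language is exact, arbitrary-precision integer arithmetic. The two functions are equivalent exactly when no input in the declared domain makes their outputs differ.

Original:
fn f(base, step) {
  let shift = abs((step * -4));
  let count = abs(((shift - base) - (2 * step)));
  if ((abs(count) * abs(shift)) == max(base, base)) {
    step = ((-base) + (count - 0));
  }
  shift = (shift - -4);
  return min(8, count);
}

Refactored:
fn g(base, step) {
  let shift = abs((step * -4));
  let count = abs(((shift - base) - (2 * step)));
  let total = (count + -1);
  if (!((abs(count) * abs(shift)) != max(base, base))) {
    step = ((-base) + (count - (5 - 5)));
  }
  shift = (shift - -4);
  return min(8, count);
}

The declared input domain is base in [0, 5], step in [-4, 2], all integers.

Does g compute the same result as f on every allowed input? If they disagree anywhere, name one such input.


The two versions differ — the changes include constant usage differs; boolean connective usage differs; local variable names differ; comparison usage differs; arithmetic usage differs; statement counts differ.
One worked example (base=1, step=-4) — f: shift=16, then count=23, then ((abs(count) * abs(shift)) == max(base, base)) is false, then shift=20, then returns 8; g: shift=16, then count=23, then total=22, then (!((abs(count) * abs(shift)) != max(base, base))) is false, then shift=20, then returns 8; agreement on 8.
An exhaustive pass over the 42 declared inputs shows identical outputs.
verdict: equivalent


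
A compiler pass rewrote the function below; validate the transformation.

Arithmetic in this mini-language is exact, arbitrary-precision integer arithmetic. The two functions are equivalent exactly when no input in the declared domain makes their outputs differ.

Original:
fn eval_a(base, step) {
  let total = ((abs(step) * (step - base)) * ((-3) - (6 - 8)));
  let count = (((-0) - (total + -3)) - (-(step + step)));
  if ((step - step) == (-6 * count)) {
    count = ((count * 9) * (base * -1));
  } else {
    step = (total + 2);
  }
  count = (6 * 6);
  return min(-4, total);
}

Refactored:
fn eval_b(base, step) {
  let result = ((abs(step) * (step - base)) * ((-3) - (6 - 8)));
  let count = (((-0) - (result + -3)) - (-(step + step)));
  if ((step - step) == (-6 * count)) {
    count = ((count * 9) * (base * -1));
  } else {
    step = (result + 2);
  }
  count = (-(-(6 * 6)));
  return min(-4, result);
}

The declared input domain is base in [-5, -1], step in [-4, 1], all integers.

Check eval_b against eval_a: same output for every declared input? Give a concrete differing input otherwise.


Equivalent — the differences include local variable names differ, yet no declared input distinguishes the two.
One worked example (base=-3, step=0) — eval_a: total = 0; count = 3; ((step - step) == (-6 * count)) -> false; step = 2; count = 36; return -4; eval_b: result = 0; count = 3; ((step - step) == (-6 * count)) -> false; step = 2; count = 36; return -4; agreement on -4.
Across all 30 domain points the two functions coincide.
verdict: equivalent


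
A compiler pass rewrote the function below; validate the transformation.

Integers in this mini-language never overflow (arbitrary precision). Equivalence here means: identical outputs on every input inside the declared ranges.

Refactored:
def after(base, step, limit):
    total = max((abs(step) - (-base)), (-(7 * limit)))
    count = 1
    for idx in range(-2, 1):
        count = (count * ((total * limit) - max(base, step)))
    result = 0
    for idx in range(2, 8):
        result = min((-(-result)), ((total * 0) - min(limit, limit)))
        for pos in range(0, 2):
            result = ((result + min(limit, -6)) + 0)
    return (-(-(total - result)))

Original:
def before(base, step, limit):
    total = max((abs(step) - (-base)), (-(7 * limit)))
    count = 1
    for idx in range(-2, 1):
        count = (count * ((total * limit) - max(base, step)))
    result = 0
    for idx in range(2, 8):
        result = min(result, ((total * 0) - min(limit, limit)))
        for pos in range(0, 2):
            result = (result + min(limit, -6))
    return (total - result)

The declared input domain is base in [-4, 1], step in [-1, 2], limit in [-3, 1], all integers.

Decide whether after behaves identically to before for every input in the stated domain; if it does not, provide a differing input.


The two are interchangeable: arithmetic usage differs; and constant usage differs, and every declared input agrees.
One worked example (base=-2, step=2, limit=1) — before: total=0, then count=1, then (idx=-2), then count=-2, then (idx=-1), then count=4, then (idx=0), then count=-8, then result=0, then (idx=2), then result=-1, then (pos=0), then result=-7, then (pos=1), then result=-13, then (idx=3), then result=-13, then (pos=0), then result=-19, then (pos=1), then result=-25, then (idx=4), then result=-25, then (pos=0), then result=-31, then (pos=1), then result=-37, then (idx=5), then result=-37, then (pos=0), then result=-43, then (pos=1), then result=-49, then (idx=6), then result=-49, then (pos=0), then result=-55, then (pos=1), then result=-61, then (idx=7), then result=-61, then (pos=0), then result=-67, then (pos=1), then result=-73, then returns 73; after: total=0, then count=1, then (idx=-2), then count=-2, then (idx=-1), then count=4, then (idx=0), then count=-8, then result=0, then (idx=2), then result=-1, then (pos=0), then result=-7, then (pos=1), then result=-13, then (idx=3), then result=-13, then (pos=0), then result=-19, then (pos=1), then result=-25, then (idx=4), then result=-25, then (pos=0), then result=-31, then (pos=1), then result=-37, then (idx=5), then result=-37, then (pos=0), then result=-43, then (pos=1), then result=-49, then (idx=6), then result=-49, then (pos=0), then result=-55, then (pos=1), then result=-61, then (idx=7), then result=-61, then (pos=0), then result=-67, then (pos=1), then result=-73, then returns 73; agreement on 73.
An exhaustive pass over the 120 declared inputs shows identical outputs.
verdict: equivalent


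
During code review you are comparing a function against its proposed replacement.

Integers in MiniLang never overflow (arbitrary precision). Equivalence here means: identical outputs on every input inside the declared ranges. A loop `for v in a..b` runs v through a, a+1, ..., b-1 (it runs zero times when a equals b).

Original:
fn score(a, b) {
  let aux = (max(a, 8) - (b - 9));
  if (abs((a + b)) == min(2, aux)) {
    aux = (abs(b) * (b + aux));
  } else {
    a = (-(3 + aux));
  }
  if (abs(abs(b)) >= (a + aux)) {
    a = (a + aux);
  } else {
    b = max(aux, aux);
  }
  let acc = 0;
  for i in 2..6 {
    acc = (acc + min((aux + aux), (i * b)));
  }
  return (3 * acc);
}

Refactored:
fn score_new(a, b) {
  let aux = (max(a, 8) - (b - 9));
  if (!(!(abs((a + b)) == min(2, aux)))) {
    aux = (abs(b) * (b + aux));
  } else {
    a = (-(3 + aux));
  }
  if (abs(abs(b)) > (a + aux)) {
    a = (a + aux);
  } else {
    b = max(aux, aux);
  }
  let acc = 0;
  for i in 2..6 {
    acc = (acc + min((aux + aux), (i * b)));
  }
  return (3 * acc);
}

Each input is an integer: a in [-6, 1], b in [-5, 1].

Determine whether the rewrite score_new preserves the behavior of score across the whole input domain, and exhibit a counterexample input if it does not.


The edit looks behavioral (`(abs(abs(b)) >= (a + aux))` became `(abs(abs(b)) > (a + aux))`), but over these ranges it never changes the outcome; all 56 inputs agree.
verdict: equivalent


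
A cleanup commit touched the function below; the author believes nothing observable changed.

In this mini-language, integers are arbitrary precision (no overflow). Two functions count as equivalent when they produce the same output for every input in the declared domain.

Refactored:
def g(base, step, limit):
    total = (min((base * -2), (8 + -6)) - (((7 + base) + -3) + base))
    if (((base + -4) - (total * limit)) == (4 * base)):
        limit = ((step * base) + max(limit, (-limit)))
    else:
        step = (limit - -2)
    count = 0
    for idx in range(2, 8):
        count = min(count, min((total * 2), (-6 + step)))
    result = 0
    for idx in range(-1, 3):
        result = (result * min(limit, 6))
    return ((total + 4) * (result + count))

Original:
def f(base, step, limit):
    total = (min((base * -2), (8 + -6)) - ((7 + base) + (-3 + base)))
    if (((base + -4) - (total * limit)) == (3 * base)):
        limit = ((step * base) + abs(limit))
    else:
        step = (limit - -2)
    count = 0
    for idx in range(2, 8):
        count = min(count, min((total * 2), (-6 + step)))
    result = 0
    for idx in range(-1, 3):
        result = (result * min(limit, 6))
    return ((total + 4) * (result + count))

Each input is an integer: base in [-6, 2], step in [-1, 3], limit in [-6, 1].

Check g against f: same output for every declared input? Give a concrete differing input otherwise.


Evaluate both at base=-2, step=-1, limit=0.
f: total := 2 | (((base + -4) - (total * limit)) == (3 * base)): true | limit := 2 | count := 0 | iter idx=2: | count := -7 | iter idx=3: | count := -7 | iter idx=4: | count := -7 | iter idx=5: | count := -7 | iter idx=6: | count := -7 | iter idx=7: | count := -7 | result := 0 | iter idx=-1: | result := 0 | iter idx=0: | result := 0 | iter idx=1: | result := 0 | iter idx=2: | result := 0 | result -42
g: total := 2 | (((base + -4) - (total * limit)) == (4 * base)): false | step := 2 | count := 0 | iter idx=2: | count := -4 | iter idx=3: | count := -4 | iter idx=4: | count := -4 | iter idx=5: | count := -4 | iter idx=6: | count := -4 | iter idx=7: | count := -4 | result := 0 | iter idx=-1: | result := 0 | iter idx=0: | result := 0 | iter idx=1: | result := 0 | iter idx=2: | result := 0 | result -24
-42 vs -24 — the two versions disagree here.
verdict: not equivalent; witness: base=-2, step=-1, limit=0


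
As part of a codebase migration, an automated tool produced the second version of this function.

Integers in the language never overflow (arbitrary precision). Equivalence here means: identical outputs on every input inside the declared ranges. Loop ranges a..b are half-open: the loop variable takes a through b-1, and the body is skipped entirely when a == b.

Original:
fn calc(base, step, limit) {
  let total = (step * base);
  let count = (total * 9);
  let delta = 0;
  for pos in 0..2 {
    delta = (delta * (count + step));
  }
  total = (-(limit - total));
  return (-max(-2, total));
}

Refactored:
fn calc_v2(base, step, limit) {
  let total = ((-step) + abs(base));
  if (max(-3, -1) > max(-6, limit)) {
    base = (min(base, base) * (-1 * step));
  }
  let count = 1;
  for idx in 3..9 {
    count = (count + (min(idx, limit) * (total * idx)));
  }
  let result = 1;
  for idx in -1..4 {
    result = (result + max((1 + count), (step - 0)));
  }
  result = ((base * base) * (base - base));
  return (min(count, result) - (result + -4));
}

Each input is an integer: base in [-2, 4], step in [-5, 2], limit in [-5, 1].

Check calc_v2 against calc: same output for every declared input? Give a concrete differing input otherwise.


Try base=-2, step=-5, limit=-5.
calc: total becomes 10; next count becomes 90; next delta becomes 0; next at pos=0:; next delta becomes 0; next at pos=1:; next delta becomes 0; next total becomes 15; next final value -15
calc_v2: total becomes 7; next (max(-3, -1) > max(-6, limit)) evaluates to true; next base becomes -10; next count becomes 1; next at idx=3:; next count becomes -104; next at idx=4:; next count becomes -244; next at idx=5:; next count becomes -419; next at idx=6:; next count becomes -629; next at idx=7:; next count becomes -874; next at idx=8:; next count becomes -1154; next result becomes 1; next at idx=-1:; next result becomes -4; next at idx=0:; next result becomes -9; next at idx=1:; next result becomes -14; next at idx=2:; next result becomes -19; next at idx=3:; next result becomes -24; next result becomes 0; next final value -1150
-15 and -1150 differ, so these are not the same function on this domain.
verdict: not equivalent; witness: base=-2, step=-5, limit=-5


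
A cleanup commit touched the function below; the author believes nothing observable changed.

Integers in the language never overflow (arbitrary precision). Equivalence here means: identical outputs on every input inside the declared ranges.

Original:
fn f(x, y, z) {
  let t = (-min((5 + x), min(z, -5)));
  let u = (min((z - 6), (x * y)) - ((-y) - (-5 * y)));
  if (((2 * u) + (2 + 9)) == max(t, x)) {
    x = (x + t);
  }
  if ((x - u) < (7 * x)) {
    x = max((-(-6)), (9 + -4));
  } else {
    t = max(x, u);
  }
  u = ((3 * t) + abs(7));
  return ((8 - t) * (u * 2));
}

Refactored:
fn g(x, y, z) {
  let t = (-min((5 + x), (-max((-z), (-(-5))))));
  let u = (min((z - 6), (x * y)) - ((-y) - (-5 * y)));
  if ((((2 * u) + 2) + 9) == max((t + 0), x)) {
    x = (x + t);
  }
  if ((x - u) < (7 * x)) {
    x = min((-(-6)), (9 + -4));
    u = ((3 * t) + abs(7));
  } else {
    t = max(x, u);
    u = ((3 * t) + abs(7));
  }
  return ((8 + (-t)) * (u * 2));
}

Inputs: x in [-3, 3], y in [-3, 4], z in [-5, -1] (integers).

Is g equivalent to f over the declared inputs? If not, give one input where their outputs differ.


Although `max((-(-6)), (9 + -4))` became `min((-(-6)), (9 + -4))`, no input in the stated domain can expose it.
Spot check at x=1, y=4, z=-3 — f: t := 5 | u := -25 | (((2 * u) + (2 + 9)) == max(t, x)): false | ((x - u) < (7 * x)): false | t := 1 | u := 10 | result 140. g: t := 5 | u := -25 | ((((2 * u) + 2) + 9) == max((t + 0), x)): false | ((x - u) < (7 * x)): false | t := 1 | u := 10 | result 140. Both give 140.
An exhaustive pass over the 280 declared inputs shows identical outputs.
verdict: equivalent


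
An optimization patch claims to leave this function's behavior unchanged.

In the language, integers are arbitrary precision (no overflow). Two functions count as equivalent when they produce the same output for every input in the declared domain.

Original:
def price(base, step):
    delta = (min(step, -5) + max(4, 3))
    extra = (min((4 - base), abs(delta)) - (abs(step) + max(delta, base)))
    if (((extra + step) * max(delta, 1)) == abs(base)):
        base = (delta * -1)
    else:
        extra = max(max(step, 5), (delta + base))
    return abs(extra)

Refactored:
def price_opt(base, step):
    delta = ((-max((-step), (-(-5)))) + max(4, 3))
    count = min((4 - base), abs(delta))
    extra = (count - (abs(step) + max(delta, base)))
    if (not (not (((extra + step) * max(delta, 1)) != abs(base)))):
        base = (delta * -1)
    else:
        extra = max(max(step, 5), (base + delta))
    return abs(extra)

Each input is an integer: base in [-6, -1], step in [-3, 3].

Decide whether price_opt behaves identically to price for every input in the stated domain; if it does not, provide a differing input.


There is a counterexample at base=-6, step=-3: 5 on one side, 1 on the other.
price: delta becomes -1; next extra becomes -1; next (((extra + step) * max(delta, 1)) == abs(base)) evaluates to false; next extra becomes 5; next final value 5
price_opt: delta becomes -1; next count becomes 1; next extra becomes -1; next (not (not (((extra + step) * max(delta, 1)) != abs(base)))) evaluates to true; next base becomes 1; next final value 1
verdict: not equivalent; witness: base=-6, step=-3


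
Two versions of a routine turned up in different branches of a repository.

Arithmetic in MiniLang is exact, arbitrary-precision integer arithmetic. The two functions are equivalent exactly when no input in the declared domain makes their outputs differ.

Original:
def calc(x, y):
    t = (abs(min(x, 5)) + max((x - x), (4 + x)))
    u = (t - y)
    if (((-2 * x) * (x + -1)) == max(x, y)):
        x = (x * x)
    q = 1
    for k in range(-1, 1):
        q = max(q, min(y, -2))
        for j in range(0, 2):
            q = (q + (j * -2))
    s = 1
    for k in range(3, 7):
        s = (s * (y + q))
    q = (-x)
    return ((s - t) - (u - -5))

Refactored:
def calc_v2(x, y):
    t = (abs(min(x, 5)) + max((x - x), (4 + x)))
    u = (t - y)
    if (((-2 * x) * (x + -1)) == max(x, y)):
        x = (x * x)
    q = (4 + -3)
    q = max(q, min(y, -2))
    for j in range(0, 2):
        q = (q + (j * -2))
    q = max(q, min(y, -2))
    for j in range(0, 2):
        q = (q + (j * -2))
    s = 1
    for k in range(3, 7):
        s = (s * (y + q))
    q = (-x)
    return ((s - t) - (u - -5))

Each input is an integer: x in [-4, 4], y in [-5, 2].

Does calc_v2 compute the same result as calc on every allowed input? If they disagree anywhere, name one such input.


Although statement counts differ, arithmetic usage differs, min/max/abs usage differs, constant usage differs, 72/72 inputs agree.
verdict: equivalent


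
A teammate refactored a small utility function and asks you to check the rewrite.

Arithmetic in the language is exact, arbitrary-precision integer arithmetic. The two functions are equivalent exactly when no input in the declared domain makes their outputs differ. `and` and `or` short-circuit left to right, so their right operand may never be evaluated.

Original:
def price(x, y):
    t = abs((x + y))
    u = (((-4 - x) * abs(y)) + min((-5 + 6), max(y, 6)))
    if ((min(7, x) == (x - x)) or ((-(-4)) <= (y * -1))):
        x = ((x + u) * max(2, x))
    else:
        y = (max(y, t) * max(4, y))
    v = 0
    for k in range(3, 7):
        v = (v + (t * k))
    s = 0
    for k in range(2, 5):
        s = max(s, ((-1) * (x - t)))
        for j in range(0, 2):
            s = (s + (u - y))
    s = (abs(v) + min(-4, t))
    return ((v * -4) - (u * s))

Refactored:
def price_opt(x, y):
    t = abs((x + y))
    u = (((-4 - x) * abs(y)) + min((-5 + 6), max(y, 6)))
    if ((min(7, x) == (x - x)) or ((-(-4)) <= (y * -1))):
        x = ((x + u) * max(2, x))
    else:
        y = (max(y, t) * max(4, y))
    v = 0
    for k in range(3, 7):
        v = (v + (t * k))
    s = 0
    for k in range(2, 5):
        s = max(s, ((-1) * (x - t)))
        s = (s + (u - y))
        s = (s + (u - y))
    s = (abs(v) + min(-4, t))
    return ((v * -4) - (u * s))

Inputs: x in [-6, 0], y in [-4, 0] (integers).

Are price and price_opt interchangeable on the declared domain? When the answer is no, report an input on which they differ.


The two versions differ — the changes include loop structure differs; and arithmetic usage differs; and local variable names differ.
One worked example (x=-1, y=-3) — price: t := 4 | u := -8 | ((min(7, x) == (x - x)) or ((-(-4)) <= (y * -1))): false | y := 16 | v := 0 | iter k=3: | v := 12 | iter k=4: | v := 28 | iter k=5: | v := 48 | iter k=6: | v := 72 | s := 0 | iter k=2: | s := 5 | iter j=0: | s := -19 | iter j=1: | s := -43 | iter k=3: | s := 5 | iter j=0: | s := -19 | iter j=1: | s := -43 | iter k=4: | s := 5 | iter j=0: | s := -19 | iter j=1: | s := -43 | s := 68 | result 256; price_opt: t := 4 | u := -8 | ((min(7, x) == (x - x)) or ((-(-4)) <= (y * -1))): false | y := 16 | v := 0 | iter k=3: | v := 12 | iter k=4: | v := 28 | iter k=5: | v := 48 | iter k=6: | v := 72 | s := 0 | iter k=2: | s := 5 | s := -19 | s := -43 | iter k=3: | s := 5 | s := -19 | s := -43 | iter k=4: | s := 5 | s := -19 | s := -43 | s := 68 | result 256; agreement on 256.
Sweeping the whole domain (35 inputs) finds no disagreement.
verdict: equivalent


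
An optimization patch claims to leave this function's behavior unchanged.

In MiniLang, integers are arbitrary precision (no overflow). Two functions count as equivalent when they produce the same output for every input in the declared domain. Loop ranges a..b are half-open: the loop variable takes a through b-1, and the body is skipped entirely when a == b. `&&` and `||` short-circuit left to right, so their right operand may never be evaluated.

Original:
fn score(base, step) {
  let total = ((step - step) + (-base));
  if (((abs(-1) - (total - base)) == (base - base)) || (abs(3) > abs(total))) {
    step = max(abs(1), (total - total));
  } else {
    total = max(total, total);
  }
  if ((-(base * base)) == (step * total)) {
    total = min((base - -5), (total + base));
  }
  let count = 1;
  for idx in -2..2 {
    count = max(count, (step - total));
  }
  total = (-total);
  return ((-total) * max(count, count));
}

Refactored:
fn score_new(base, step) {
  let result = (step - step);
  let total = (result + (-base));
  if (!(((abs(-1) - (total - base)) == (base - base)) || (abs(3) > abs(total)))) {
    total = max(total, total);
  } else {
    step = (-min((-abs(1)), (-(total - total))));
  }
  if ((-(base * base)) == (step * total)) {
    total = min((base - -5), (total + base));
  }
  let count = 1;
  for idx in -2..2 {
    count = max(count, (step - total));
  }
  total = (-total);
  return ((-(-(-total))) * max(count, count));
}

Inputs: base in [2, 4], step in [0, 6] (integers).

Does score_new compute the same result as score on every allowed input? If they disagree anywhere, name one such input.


Equivalent — the differences include statement counts differ; boolean connective usage differs; local variable names differ; min/max/abs usage differs, yet no declared input distinguishes the two.
Spot check at base=4, step=6 — score: total = -4; (((abs(-1) - (total - base)) == (base - base)) || (abs(3) > abs(total))) -> false; total = -4; ((-(base * base)) == (step * total)) -> false; count = 1; [idx=-2]; count = 10; [idx=-1]; count = 10; [idx=0]; count = 10; [idx=1]; count = 10; total = 4; return -40. score_new: result = 0; total = -4; (!(((abs(-1) - (total - base)) == (base - base)) || (abs(3) > abs(total)))) -> true; total = -4; ((-(base * base)) == (step * total)) -> false; count = 1; [idx=-2]; count = 10; [idx=-1]; count = 10; [idx=0]; count = 10; [idx=1]; count = 10; total = 4; return -40. Both give -40.
Sweeping the whole domain (21 inputs) finds no disagreement.
verdict: equivalent


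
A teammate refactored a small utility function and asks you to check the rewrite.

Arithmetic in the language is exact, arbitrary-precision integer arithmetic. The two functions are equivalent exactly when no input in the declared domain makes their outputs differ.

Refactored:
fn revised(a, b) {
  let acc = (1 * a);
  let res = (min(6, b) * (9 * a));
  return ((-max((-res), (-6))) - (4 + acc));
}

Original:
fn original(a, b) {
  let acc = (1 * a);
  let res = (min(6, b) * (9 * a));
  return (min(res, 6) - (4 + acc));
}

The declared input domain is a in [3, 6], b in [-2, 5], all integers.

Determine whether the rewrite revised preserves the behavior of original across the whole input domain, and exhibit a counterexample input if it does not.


The two versions differ — the changes include min/max/abs usage differs.
Tracing a=5, b=0: original: acc becomes 5; next res becomes 0; next final value -9 | revised: acc becomes 5; next res becomes 0; next final value -9 — matching result -9.
Sweeping the whole domain (32 inputs) finds no disagreement.
verdict: equivalent


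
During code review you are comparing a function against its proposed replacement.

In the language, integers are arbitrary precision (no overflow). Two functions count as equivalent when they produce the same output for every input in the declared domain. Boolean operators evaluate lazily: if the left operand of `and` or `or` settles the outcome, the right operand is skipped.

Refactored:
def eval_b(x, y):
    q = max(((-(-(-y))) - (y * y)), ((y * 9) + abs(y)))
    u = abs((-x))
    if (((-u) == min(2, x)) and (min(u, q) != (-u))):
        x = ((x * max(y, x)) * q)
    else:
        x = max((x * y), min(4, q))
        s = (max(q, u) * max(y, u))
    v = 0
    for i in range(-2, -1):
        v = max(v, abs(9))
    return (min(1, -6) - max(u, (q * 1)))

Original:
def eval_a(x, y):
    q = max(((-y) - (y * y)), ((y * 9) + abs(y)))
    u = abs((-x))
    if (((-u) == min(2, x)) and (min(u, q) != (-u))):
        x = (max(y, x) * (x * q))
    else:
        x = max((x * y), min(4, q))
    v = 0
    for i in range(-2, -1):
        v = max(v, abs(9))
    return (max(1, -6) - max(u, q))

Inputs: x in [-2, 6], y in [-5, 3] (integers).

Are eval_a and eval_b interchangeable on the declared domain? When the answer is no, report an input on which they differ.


Try x=-2, y=-5.
eval_a: q=-20, then u=2, then (((-u) == min(2, x)) and (min(u, q) != (-u))) is true, then x=-80, then v=0, then (i=-2), then v=9, then returns -1
eval_b: q=-20, then u=2, then (((-u) == min(2, x)) and (min(u, q) != (-u))) is true, then x=-80, then v=0, then (i=-2), then v=9, then returns -8
-1 != -8, so the rewrite changes behavior.
verdict: not equivalent; witness: x=-2, y=-5


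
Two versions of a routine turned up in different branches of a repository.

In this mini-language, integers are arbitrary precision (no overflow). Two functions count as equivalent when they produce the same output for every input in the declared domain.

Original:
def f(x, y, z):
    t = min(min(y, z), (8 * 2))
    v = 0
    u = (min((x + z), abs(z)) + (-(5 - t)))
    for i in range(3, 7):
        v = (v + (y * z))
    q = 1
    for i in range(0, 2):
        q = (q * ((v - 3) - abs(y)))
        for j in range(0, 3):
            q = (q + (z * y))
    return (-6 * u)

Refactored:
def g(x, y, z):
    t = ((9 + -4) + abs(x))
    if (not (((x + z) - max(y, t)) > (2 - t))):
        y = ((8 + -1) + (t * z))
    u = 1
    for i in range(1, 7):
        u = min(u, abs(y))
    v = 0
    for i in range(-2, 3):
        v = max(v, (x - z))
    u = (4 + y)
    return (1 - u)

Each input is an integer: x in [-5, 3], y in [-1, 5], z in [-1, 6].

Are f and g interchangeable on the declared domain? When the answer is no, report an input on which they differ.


Input x=-5, y=-1, z=-1: 72 from f versus 0 from g.
verdict: not equivalent; witness: x=-5, y=-1, z=-1


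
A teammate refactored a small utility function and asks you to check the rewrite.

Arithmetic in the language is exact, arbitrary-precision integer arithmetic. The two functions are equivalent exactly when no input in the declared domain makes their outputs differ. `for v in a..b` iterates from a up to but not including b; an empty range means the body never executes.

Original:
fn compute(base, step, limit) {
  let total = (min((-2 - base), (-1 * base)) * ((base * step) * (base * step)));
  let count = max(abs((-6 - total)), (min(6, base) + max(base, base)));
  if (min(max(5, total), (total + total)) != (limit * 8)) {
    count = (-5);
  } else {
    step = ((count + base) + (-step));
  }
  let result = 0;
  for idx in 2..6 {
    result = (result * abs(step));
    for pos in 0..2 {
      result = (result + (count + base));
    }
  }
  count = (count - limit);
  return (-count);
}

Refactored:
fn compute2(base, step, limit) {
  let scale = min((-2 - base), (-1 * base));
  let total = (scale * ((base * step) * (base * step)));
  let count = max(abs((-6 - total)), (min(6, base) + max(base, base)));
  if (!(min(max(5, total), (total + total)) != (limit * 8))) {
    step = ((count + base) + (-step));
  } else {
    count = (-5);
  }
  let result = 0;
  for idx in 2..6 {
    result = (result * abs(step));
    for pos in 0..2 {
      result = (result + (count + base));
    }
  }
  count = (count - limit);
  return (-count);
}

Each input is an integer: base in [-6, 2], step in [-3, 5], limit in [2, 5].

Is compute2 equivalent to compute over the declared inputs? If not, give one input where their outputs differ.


The two are interchangeable: statement counts differ, and local variable names differ, and boolean connective usage differs, and every declared input agrees.
Spot check at base=-3, step=-3, limit=2 — compute: total := 81 | count := 87 | (min(max(5, total), (total + total)) != (limit * 8)): true | count := -5 | result := 0 | iter idx=2: | result := 0 | iter pos=0: | result := -8 | iter pos=1: | result := -16 | iter idx=3: | result := -48 | iter pos=0: | result := -56 | iter pos=1: | result := -64 | iter idx=4: | result := -192 | iter pos=0: | result := -200 | iter pos=1: | result := -208 | iter idx=5: | result := -624 | iter pos=0: | result := -632 | iter pos=1: | result := -640 | count := -7 | result 7. compute2: scale := 1 | total := 81 | count := 87 | (!(min(max(5, total), (total + total)) != (limit * 8))): false | count := -5 | result := 0 | iter idx=2: | result := 0 | iter pos=0: | result := -8 | iter pos=1: | result := -16 | iter idx=3: | result := -48 | iter pos=0: | result := -56 | iter pos=1: | result := -64 | iter idx=4: | result := -192 | iter pos=0: | result := -200 | iter pos=1: | result := -208 | iter idx=5: | result := -624 | iter pos=0: | result := -632 | iter pos=1: | result := -640 | count := -7 | result 7. Both give 7.
Sweeping the whole domain (324 inputs) finds no disagreement.
verdict: equivalent


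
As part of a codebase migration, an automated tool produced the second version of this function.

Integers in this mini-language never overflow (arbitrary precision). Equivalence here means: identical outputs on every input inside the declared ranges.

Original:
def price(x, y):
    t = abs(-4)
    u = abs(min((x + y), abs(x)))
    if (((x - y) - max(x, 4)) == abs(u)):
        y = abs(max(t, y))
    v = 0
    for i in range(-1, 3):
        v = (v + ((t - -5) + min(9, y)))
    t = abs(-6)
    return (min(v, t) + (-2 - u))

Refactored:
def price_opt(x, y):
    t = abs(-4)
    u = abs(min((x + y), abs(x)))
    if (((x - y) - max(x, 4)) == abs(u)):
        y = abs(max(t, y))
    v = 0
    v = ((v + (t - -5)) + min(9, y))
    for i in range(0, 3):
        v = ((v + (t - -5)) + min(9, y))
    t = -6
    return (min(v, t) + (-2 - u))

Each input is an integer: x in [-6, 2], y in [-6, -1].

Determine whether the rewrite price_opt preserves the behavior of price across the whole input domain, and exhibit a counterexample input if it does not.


Consider the input x=-6, y=-6.
price: t becomes 4; next u becomes 12; next (((x - y) - max(x, 4)) == abs(u)) evaluates to false; next v becomes 0; next at i=-1:; next v becomes 3; next at i=0:; next v becomes 6; next at i=1:; next v becomes 9; next at i=2:; next v becomes 12; next t becomes 6; next final value -8
price_opt: t becomes 4; next u becomes 12; next (((x - y) - max(x, 4)) == abs(u)) evaluates to false; next v becomes 0; next v becomes 3; next at i=0:; next v becomes 6; next at i=1:; next v becomes 9; next at i=2:; next v becomes 12; next t becomes -6; next final value -20
-8 and -20 differ, so these are not the same function on this domain.
verdict: not equivalent; witness: x=-6, y=-6


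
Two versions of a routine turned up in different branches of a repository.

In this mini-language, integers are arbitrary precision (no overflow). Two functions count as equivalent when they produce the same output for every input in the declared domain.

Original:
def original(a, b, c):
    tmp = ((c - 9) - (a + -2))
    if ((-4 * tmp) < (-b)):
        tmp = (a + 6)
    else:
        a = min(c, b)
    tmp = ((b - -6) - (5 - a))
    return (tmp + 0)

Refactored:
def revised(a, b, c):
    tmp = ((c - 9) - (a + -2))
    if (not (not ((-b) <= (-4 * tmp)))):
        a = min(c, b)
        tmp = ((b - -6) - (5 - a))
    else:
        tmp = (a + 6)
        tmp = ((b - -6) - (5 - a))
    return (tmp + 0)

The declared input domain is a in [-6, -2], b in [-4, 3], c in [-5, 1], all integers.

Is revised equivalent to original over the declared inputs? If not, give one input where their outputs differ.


Behavior is preserved: although comparison usage differs, statement counts differ, boolean connective usage differs, constant usage differs, arithmetic usage differs, the outputs never diverge.
As a probe, take a=-6, b=2, c=1: original runs tmp becomes 0; next ((-4 * tmp) < (-b)) evaluates to false; next a becomes 1; next tmp becomes 4; next final value 4; revised runs tmp becomes 0; next (not (not ((-b) <= (-4 * tmp)))) evaluates to true; next a becomes 1; next tmp becomes 4; next final value 4; both end at 4.
Sweeping the whole domain (280 inputs) finds no disagreement.
verdict: equivalent


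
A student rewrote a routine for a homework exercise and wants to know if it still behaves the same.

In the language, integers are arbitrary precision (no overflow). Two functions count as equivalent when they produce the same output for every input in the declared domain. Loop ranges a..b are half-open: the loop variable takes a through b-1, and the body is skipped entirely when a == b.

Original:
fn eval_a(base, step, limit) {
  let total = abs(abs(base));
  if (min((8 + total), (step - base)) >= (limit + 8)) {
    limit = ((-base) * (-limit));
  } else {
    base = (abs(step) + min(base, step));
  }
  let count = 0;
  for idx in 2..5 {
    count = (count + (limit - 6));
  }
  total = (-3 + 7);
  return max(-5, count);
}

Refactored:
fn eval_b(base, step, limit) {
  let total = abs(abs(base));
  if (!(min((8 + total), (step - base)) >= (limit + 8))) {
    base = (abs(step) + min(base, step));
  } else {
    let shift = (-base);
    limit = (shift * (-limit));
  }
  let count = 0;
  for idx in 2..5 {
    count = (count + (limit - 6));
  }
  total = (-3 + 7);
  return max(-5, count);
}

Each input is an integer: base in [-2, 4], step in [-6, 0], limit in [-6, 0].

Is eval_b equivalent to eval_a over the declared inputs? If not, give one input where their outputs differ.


The two are interchangeable: statement counts differ, and boolean connective usage differs, and local variable names differ, and every declared input agrees.
One worked example (base=0, step=-2, limit=-4) — eval_a: total becomes 0; next (min((8 + total), (step - base)) >= (limit + 8)) evaluates to false; next base becomes 0; next count becomes 0; next at idx=2:; next count becomes -10; next at idx=3:; next count becomes -20; next at idx=4:; next count becomes -30; next total becomes 4; next final value -5; eval_b: total becomes 0; next (!(min((8 + total), (step - base)) >= (limit + 8))) evaluates to true; next base becomes 0; next count becomes 0; next at idx=2:; next count becomes -10; next at idx=3:; next count becomes -20; next at idx=4:; next count becomes -30; next total becomes 4; next final value -5; agreement on -5.
Checked all 343 inputs in the declared domain: the outputs agree on every one.
verdict: equivalent


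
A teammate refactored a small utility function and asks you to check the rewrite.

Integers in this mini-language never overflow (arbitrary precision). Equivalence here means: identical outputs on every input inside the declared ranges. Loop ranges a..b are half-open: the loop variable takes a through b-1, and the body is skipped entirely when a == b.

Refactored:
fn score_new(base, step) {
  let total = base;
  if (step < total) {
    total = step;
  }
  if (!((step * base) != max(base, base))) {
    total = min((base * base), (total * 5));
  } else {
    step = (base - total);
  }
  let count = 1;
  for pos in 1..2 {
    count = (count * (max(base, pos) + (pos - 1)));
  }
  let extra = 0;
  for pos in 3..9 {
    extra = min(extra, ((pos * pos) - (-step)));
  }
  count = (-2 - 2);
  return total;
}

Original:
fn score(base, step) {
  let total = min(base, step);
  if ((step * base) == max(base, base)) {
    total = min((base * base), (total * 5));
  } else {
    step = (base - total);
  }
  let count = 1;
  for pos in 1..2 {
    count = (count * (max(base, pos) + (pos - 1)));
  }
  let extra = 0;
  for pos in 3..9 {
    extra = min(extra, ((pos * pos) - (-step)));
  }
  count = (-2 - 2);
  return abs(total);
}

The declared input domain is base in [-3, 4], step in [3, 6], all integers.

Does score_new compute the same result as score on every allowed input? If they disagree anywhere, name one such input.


These are not equivalent — on base=-3, step=3 the outputs split (3 vs -3).
score: total = -3; ((step * base) == max(base, base)) -> false; step = 0; count = 1; [pos=1]; count = 1; extra = 0; [pos=3]; extra = 0; [pos=4]; extra = 0; [pos=5]; extra = 0; [pos=6]; extra = 0; [pos=7]; extra = 0; [pos=8]; extra = 0; count = -4; return 3
score_new: total = -3; (step < total) -> false; (!((step * base) != max(base, base))) -> false; step = 0; count = 1; [pos=1]; count = 1; extra = 0; [pos=3]; extra = 0; [pos=4]; extra = 0; [pos=5]; extra = 0; [pos=6]; extra = 0; [pos=7]; extra = 0; [pos=8]; extra = 0; count = -4; return -3
verdict: not equivalent; witness: base=-3, step=3


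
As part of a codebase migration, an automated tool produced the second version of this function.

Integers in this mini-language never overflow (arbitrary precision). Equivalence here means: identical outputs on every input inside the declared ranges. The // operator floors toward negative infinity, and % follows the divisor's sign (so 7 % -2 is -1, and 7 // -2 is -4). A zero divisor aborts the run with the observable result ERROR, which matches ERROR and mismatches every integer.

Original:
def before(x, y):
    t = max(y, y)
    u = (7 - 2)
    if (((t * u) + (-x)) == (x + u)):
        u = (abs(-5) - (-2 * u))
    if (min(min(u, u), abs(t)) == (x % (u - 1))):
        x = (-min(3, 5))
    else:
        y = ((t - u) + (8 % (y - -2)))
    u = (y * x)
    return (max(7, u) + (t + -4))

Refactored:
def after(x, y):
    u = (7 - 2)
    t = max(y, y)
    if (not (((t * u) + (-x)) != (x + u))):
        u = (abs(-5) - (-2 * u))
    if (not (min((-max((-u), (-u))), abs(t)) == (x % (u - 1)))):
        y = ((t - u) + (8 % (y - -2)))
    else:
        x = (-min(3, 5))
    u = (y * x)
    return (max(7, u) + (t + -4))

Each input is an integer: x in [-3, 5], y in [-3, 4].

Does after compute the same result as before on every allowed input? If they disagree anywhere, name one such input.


Reading the diff, among the changes: comparison usage differs, and min/max/abs usage differs, and boolean connective usage differs.
Tracing x=4, y=4: before: t=4, then u=5, then (((t * u) + (-x)) == (x + u)) is false, then (min(min(u, u), abs(t)) == (x % (u - 1))) is false, then y=1, then u=4, then returns 7 | after: u=5, then t=4, then (not (((t * u) + (-x)) != (x + u))) is false, then (not (min((-max((-u), (-u))), abs(t)) == (x % (u - 1)))) is true, then y=1, then u=4, then returns 7 — matching result 7.
Every one of the 72 inputs gives matching results.
verdict: equivalent
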